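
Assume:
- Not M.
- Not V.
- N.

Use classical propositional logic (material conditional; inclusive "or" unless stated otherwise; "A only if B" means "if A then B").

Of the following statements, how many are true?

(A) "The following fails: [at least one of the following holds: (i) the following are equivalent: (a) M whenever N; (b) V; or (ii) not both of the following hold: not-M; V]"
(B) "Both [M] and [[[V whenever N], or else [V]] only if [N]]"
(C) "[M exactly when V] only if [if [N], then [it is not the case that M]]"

1

(A): This is ¬(((N → M) ↔ V) ∨ (¬M ↑ V)).

N → M = T → F = F
(N → M) ↔ V = F ↔ F = T
¬M = ¬F = T
¬M ↑ V = T ↑ F = T
((N → M) ↔ V) ∨ (¬M ↑ V) = T ∨ T = T
¬(((N → M) ↔ V) ∨ (¬M ↑ V)) = ¬T = F
Hence (A) is false.

(B): Parsed as M ∧ (((N → V) ∨ V) → N)

N → V = T → F = F
(N → V) ∨ V = F ∨ F = F
((N → V) ∨ V) → N = F → T = T
M ∧ (((N → V) ∨ V) → N) = F ∧ T = F
Thus (B) is false.

(C): Parsed as (M ↔ V) → (N → ¬M)

M ↔ V = F ↔ F = T
¬M = ¬F = T
N → ¬M = T → T = T
(M ↔ V) → (N → ¬M) = T → T = T
Thus (C) is true.

Count: 1.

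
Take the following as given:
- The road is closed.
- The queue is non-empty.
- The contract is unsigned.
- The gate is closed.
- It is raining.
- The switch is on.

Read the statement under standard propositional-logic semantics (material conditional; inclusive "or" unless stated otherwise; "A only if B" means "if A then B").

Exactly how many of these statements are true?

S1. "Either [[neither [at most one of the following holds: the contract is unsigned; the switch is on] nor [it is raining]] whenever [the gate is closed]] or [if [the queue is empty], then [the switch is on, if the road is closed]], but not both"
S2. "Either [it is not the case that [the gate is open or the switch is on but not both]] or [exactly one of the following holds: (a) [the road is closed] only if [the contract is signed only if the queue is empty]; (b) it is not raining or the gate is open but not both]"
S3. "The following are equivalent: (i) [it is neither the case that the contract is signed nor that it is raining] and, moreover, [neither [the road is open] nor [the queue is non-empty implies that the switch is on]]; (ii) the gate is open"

Let S = "the gate is open" (F), R = "the contract is signed" (F), V = "the switch is on" (T), U = "it is raining" (T), Q = "the queue is empty" (F), P = "the road is closed" (T).

S1: Formalization: (~S -> ((~R nand V) nor U)) xor (Q -> (P -> V))

~S = ~F = T
~R = ~F = T
~R nand V = T nand T = F
(~R nand V) nor U = F nor T = F
~S -> ((~R nand V) nor U) = T -> F = F
P -> V = T -> T = T
Q -> (P -> V) = F -> T = T
(~S -> ((~R nand V) nor U)) xor (Q -> (P -> V)) = F xor T = T
Hence S1 is true.

S2: This is ~(S xor V) | ((P -> (R -> Q)) xor (~U xor S)).

S xor V = F xor T = T
~(S xor V) = ~T = F
R -> Q = F -> F = T
P -> (R -> Q) = T -> T = T
~U = ~T = F
~U xor S = F xor F = F
(P -> (R -> Q)) xor (~U xor S) = T xor F = T
~(S xor V) | ((P -> (R -> Q)) xor (~U xor S)) = F | T = T
So S2 is true.

S3: Formalization: ((R nor U) & (~P nor (~Q -> V))) <-> S

R nor U = F nor T = F
~P = ~T = F
~Q = ~F = T
~Q -> V = T -> T = T
~P nor (~Q -> V) = F nor T = F
(R nor U) & (~P nor (~Q -> V)) = F & F = F
((R nor U) & (~P nor (~Q -> V))) <-> S = F <-> F = T
Hence S3 is true.

3 of the 3 statements are true (S1, S2, S3).

3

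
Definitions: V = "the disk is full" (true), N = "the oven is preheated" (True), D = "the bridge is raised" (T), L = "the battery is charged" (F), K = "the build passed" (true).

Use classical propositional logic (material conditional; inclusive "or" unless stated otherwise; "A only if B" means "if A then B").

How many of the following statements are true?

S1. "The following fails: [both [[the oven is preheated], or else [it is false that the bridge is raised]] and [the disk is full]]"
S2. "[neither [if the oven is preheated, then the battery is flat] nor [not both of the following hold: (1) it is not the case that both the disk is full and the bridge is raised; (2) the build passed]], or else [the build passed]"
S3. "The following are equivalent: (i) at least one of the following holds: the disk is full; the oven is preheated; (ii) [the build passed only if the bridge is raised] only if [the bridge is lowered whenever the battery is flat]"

S1: Formalization: not ((N or not D) and V)

not D = not True = False
N or not D = True or False = True
(N or not D) and V = True and True = True
not ((N or not D) and V) = not True = False
So S1 is false.

S2: Parsed as ((N -> not L) nor ((V nand D) nand K)) or K

not L = not False = True
N -> not L = True -> True = True
V nand D = True nand True = False
(V nand D) nand K = False nand True = True
(N -> not L) nor ((V nand D) nand K) = True nor True = False
((N -> not L) nor ((V nand D) nand K)) or K = False or True = True
So S2 is true.

S3: Formalization: (V or N) iff ((K -> D) -> (not L -> not D))

V or N = True or True = True
K -> D = True -> True = True
not L = not False = True
not D = not True = False
not L -> not D = True -> False = False
(K -> D) -> (not L -> not D) = True -> False = False
(V or N) iff ((K -> D) -> (not L -> not D)) = True iff False = False
So S3 is false.

True statements: 1 (S2).

1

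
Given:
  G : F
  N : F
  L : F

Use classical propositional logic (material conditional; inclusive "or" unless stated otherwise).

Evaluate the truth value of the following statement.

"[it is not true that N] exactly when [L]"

false

This is ¬N ↔ L.

¬N = ¬F = T
¬N ↔ L = T ↔ F = F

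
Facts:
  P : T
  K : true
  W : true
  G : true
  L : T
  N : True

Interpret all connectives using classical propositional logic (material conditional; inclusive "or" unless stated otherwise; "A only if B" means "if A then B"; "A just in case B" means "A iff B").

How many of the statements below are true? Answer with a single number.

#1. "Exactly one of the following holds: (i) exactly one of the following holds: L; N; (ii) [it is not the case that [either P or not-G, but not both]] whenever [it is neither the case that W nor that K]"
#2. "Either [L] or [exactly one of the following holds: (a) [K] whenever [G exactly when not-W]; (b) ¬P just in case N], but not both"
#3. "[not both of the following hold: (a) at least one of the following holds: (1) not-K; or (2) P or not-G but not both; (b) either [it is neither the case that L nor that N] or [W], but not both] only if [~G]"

2

#1: Formalization: (L ⊕ N) ⊕ ((W ↓ K) → ¬(P ⊕ ¬G))

L ⊕ N = T ⊕ T = F
W ↓ K = T ↓ T = F
¬G = ¬T = F
P ⊕ ¬G = T ⊕ F = T
¬(P ⊕ ¬G) = ¬T = F
(W ↓ K) → ¬(P ⊕ ¬G) = F → F = T
(L ⊕ N) ⊕ ((W ↓ K) → ¬(P ⊕ ¬G)) = F ⊕ T = T
Thus #1 is true.

#2: This is L ⊕ (((G ↔ ¬W) → K) ⊕ (¬P ↔ N)).

¬W = ¬T = F
G ↔ ¬W = T ↔ F = F
(G ↔ ¬W) → K = F → T = T
¬P = ¬T = F
¬P ↔ N = F ↔ T = F
((G ↔ ¬W) → K) ⊕ (¬P ↔ N) = T ⊕ F = T
L ⊕ (((G ↔ ¬W) → K) ⊕ (¬P ↔ N)) = T ⊕ T = F
Hence #2 is false.

#3: This is ((¬K ∨ (P ⊕ ¬G)) ↑ ((L ↓ N) ⊕ W)) → ¬G.

¬K = ¬T = F
¬G = ¬T = F
P ⊕ ¬G = T ⊕ F = T
¬K ∨ (P ⊕ ¬G) = F ∨ T = T
L ↓ N = T ↓ T = F
(L ↓ N) ⊕ W = F ⊕ T = T
(¬K ∨ (P ⊕ ¬G)) ↑ ((L ↓ N) ⊕ W) = T ↑ T = F
¬G = ¬T = F
((¬K ∨ (P ⊕ ¬G)) ↑ ((L ↓ N) ⊕ W)) → ¬G = F → F = T
Thus #3 is true.

True statements: 2.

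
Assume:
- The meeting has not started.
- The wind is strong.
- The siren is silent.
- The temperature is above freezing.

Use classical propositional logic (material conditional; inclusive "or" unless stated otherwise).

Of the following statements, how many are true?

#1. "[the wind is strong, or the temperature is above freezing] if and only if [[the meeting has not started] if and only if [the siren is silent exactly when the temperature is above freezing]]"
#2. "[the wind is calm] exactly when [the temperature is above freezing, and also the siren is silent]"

1

Let P = "the wind is strong" (T), S = "the temperature is below freezing" (F), V = "the meeting has started" (F), K = "the siren is sounding" (F).

#1: This is (P | ~S) <-> (~V <-> (~K <-> ~S)).

~S = ~F = T
P | ~S = T | T = T
~V = ~F = T
~K = ~F = T
~S = ~F = T
~K <-> ~S = T <-> T = T
~V <-> (~K <-> ~S) = T <-> T = T
(P | ~S) <-> (~V <-> (~K <-> ~S)) = T <-> T = T
Hence #1 is true.

#2: Parsed as ~P <-> (~S & ~K)

~P = ~T = F
~S = ~F = T
~K = ~F = T
~S & ~K = T & T = T
~P <-> (~S & ~K) = F <-> T = F
So #2 is false.

True statements: 1 (#1).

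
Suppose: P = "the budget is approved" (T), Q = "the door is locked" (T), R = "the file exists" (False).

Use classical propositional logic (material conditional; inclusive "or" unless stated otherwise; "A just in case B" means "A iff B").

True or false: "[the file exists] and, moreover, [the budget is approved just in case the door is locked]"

This is R & (P <-> Q).

P <-> Q = T <-> T = T
R & (P <-> Q) = F & T = F

The statement is false.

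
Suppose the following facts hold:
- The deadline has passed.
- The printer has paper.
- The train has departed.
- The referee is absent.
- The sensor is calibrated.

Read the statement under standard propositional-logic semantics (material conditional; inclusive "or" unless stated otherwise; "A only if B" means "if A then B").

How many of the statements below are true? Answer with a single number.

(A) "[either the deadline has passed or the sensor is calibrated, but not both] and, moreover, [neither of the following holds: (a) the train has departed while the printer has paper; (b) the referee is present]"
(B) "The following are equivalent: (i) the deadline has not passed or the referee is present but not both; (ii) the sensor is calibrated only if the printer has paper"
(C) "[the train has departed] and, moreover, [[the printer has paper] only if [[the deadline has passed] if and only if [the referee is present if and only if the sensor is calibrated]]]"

Let P = "the deadline has passed" (True), U = "the sensor is calibrated" (True), R = "the train has departed" (True), Q = "the printer has paper" (True), S = "the referee is present" (False).

(A): Parsed as (P xor U) and ((R and Q) nor S)

P xor U = True xor True = False
R and Q = True and True = True
(R and Q) nor S = True nor False = False
(P xor U) and ((R and Q) nor S) = False and False = False
Thus (A) is false.

(B): In symbols: (not P xor S) iff (U -> Q)

not P = not True = False
not P xor S = False xor False = False
U -> Q = True -> True = True
(not P xor S) iff (U -> Q) = False iff True = False
Hence (B) is false.

(C): Parsed as R and (Q -> (P iff (S iff U)))

S iff U = False iff True = False
P iff (S iff U) = True iff False = False
Q -> (P iff (S iff U)) = True -> False = False
R and (Q -> (P iff (S iff U))) = True and False = False
So (C) is false.

Count: 0.

0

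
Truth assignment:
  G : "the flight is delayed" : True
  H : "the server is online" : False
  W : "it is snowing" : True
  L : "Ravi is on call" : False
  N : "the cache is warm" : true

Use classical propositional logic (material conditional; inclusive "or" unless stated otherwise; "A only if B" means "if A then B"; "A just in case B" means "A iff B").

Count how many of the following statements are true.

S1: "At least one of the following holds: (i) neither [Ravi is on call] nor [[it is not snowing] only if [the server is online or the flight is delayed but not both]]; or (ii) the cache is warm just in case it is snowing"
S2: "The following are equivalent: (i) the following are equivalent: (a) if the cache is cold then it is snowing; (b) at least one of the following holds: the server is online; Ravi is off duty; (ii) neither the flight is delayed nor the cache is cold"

S1: In symbols: (L ↓ (¬W → (H ⊕ G))) ∨ (N ↔ W)

¬W = ¬T = F
H ⊕ G = F ⊕ T = T
¬W → (H ⊕ G) = F → T = T
L ↓ (¬W → (H ⊕ G)) = F ↓ T = F
N ↔ W = T ↔ T = T
(L ↓ (¬W → (H ⊕ G))) ∨ (N ↔ W) = F ∨ T = T
So S1 is true.

S2: In symbols: ((¬N → W) ↔ (H ∨ ¬L)) ↔ (G ↓ ¬N)

¬N = ¬T = F
¬N → W = F → T = T
¬L = ¬F = T
H ∨ ¬L = F ∨ T = T
(¬N → W) ↔ (H ∨ ¬L) = T ↔ T = T
¬N = ¬T = F
G ↓ ¬N = T ↓ F = F
((¬N → W) ↔ (H ∨ ¬L)) ↔ (G ↓ ¬N) = T ↔ F = F
So S2 is false.

1 of the 2 statements is true.

1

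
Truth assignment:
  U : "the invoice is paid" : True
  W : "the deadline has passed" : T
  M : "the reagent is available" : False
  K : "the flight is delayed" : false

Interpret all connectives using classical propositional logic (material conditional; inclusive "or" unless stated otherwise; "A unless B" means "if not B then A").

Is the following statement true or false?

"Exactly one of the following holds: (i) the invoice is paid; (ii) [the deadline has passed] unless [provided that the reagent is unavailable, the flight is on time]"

Parsed as U ⊕ (W ∨ (¬M → ¬K))

¬M = ¬F = T
¬K = ¬F = T
¬M → ¬K = T → T = T
W ∨ (¬M → ¬K) = T ∨ T = T
U ⊕ (W ∨ (¬M → ¬K)) = T ⊕ T = F

false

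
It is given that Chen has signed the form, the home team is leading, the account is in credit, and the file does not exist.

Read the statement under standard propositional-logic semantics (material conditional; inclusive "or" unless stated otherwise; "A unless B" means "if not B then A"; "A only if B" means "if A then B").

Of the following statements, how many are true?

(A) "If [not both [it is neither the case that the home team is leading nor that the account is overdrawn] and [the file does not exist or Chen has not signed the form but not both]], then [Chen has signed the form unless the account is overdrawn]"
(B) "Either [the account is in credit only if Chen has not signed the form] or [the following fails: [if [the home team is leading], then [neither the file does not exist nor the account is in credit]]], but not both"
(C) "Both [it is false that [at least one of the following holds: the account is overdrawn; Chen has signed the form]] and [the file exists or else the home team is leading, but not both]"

Let H = "the home team is leading" (True), M = "the account is overdrawn" (False), D = "the file exists" (False), U = "Chen has signed the form" (True).

(A): Parsed as ((H nor M) nand (not D xor not U)) -> (U or M)

H nor M = True nor False = False
not D = not False = True
not U = not True = False
not D xor not U = True xor False = True
(H nor M) nand (not D xor not U) = False nand True = True
U or M = True or False = True
((H nor M) nand (not D xor not U)) -> (U or M) = True -> True = True
Thus (A) is true.

(B): In symbols: (not M -> not U) xor not (H -> (not D nor not M))

not M = not False = True
not U = not True = False
not M -> not U = True -> False = False
not D = not False = True
not M = not False = True
not D nor not M = True nor True = False
H -> (not D nor not M) = True -> False = False
not (H -> (not D nor not M)) = not False = True
(not M -> not U) xor not (H -> (not D nor not M)) = False xor True = True
Hence (B) is true.

(C): In symbols: not (M or U) and (D xor H)

M or U = False or True = True
not (M or U) = not True = False
D xor H = False xor True = True
not (M or U) and (D xor H) = False and True = False
So (C) is false.

Count: 2.

2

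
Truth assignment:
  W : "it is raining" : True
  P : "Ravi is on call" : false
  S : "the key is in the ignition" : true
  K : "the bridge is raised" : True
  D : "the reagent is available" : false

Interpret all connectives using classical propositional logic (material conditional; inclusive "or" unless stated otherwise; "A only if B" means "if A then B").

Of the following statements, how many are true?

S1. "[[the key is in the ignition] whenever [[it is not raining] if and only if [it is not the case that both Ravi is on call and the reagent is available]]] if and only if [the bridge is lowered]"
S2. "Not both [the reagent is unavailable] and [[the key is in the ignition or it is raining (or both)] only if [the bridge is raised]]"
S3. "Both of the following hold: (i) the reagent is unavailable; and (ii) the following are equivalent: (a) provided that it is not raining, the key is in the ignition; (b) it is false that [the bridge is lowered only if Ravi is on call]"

S1: This is ((~W <-> (P nand D)) -> S) <-> ~K.

~W = ~T = F
P nand D = F nand F = T
~W <-> (P nand D) = F <-> T = F
(~W <-> (P nand D)) -> S = F -> T = T
~K = ~T = F
((~W <-> (P nand D)) -> S) <-> ~K = T <-> F = F
Hence S1 is false.

S2: Parsed as ~D nand ((S | W) -> K)

~D = ~F = T
S | W = T | T = T
(S | W) -> K = T -> T = T
~D nand ((S | W) -> K) = T nand T = F
So S2 is false.

S3: This is ~D & ((~W -> S) <-> ~(~K -> P)).

~D = ~F = T
~W = ~T = F
~W -> S = F -> T = T
~K = ~T = F
~K -> P = F -> F = T
~(~K -> P) = ~T = F
(~W -> S) <-> ~(~K -> P) = T <-> F = F
~D & ((~W -> S) <-> ~(~K -> P)) = T & F = F
So S3 is false.

Count: 0.

0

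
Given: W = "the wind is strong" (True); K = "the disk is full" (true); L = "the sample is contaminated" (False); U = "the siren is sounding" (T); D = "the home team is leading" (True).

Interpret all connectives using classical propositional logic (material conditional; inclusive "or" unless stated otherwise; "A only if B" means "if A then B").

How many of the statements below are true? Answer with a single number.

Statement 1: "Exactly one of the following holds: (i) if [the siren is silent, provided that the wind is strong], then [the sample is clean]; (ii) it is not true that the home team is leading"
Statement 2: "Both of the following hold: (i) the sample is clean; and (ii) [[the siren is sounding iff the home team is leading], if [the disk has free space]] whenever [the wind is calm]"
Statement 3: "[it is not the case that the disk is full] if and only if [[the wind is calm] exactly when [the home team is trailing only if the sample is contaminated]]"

Statement 1: In symbols: ((W -> ~U) -> ~L) xor ~D

~U = ~T = F
W -> ~U = T -> F = F
~L = ~F = T
(W -> ~U) -> ~L = F -> T = T
~D = ~T = F
((W -> ~U) -> ~L) xor ~D = T xor F = T
So Statement 1 is true.

Statement 2: Formalization: ~L & (~W -> (~K -> (U <-> D)))

~L = ~F = T
~W = ~T = F
~K = ~T = F
U <-> D = T <-> T = T
~K -> (U <-> D) = F -> T = T
~W -> (~K -> (U <-> D)) = F -> T = T
~L & (~W -> (~K -> (U <-> D))) = T & T = T
Thus Statement 2 is true.

Statement 3: This is ~K <-> (~W <-> (~D -> L)).

~K = ~T = F
~W = ~T = F
~D = ~T = F
~D -> L = F -> F = T
~W <-> (~D -> L) = F <-> T = F
~K <-> (~W <-> (~D -> L)) = F <-> F = T
Thus Statement 3 is true.

3 of the 3 statements are true (Statement 1, Statement 2, Statement 3).

3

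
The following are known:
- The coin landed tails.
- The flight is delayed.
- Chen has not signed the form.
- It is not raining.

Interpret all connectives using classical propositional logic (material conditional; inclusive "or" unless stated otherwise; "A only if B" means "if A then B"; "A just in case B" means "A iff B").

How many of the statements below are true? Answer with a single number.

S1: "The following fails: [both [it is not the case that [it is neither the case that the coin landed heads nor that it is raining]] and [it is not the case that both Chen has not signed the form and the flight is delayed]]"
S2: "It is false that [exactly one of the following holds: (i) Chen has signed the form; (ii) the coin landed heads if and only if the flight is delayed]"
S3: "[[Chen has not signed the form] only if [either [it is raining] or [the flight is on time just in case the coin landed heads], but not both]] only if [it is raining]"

2

Let P = "the coin landed heads" (False), S = "it is raining" (False), R = "Chen has signed the form" (False), Q = "the flight is delayed" (True).

S1: This is not (not (P nor S) and (not R nand Q)).

P nor S = False nor False = True
not (P nor S) = not True = False
not R = not False = True
not R nand Q = True nand True = False
not (P nor S) and (not R nand Q) = False and False = False
not (not (P nor S) and (not R nand Q)) = not False = True
Thus S1 is true.

S2: In symbols: not (R xor (P iff Q))

P iff Q = False iff True = False
R xor (P iff Q) = False xor False = False
not (R xor (P iff Q)) = not False = True
So S2 is true.

S3: Parsed as (not R -> (S xor (not Q iff P))) -> S

not R = not False = True
not Q = not True = False
not Q iff P = False iff False = True
S xor (not Q iff P) = False xor True = True
not R -> (S xor (not Q iff P)) = True -> True = True
(not R -> (S xor (not Q iff P))) -> S = True -> False = False
Thus S3 is false.

Count: 2.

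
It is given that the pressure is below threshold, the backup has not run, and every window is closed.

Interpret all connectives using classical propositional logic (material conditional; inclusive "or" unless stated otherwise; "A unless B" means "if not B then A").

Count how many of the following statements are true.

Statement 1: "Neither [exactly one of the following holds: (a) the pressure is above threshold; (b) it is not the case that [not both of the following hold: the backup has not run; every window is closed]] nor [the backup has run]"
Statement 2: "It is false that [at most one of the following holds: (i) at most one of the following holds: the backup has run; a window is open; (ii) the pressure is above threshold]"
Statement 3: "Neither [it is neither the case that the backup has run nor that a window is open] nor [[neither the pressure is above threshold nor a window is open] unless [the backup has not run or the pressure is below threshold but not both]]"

Let P = "the pressure is above threshold" (F), Q = "the backup has run" (F), R = "a window is open" (F).

Statement 1: In symbols: (P xor ~(~Q nand ~R)) nor Q

~Q = ~F = T
~R = ~F = T
~Q nand ~R = T nand T = F
~(~Q nand ~R) = ~F = T
P xor ~(~Q nand ~R) = F xor T = T
(P xor ~(~Q nand ~R)) nor Q = T nor F = F
Thus Statement 1 is false.

Statement 2: In symbols: ~((Q nand R) nand P)

Q nand R = F nand F = T
(Q nand R) nand P = T nand F = T
~((Q nand R) nand P) = ~T = F
Thus Statement 2 is false.

Statement 3: Parsed as (Q nor R) nor ((P nor R) | (~Q xor ~P))

Q nor R = F nor F = T
P nor R = F nor F = T
~Q = ~F = T
~P = ~F = T
~Q xor ~P = T xor T = F
(P nor R) | (~Q xor ~P) = T | F = T
(Q nor R) nor ((P nor R) | (~Q xor ~P)) = T nor T = F
Thus Statement 3 is false.

True statements: 0 (none).

0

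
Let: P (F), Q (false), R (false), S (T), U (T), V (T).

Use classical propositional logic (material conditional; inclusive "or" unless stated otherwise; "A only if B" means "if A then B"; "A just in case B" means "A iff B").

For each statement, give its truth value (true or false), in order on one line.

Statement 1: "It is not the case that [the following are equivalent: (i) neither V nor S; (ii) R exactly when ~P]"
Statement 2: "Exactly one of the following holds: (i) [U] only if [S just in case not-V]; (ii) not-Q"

Statement 1 False, Statement 2 True

Statement 1: Parsed as not ((V nor S) iff (R iff not P))

V nor S = True nor True = False
not P = not False = True
R iff not P = False iff True = False
(V nor S) iff (R iff not P) = False iff False = True
not ((V nor S) iff (R iff not P)) = not True = False
So Statement 1 is false.

Statement 2: Parsed as (U -> (S iff not V)) xor not Q

not V = not True = False
S iff not V = True iff False = False
U -> (S iff not V) = True -> False = False
not Q = not False = True
(U -> (S iff not V)) xor not Q = False xor True = True
Hence Statement 2 is true.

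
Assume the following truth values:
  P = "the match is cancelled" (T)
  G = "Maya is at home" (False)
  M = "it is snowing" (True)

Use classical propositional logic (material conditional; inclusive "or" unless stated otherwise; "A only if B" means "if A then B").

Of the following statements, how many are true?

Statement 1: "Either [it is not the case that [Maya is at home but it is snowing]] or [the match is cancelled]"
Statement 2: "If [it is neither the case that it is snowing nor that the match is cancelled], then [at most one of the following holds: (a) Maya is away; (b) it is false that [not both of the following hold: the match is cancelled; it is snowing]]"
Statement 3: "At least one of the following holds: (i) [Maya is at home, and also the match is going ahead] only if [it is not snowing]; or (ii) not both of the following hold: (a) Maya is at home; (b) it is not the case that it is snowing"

3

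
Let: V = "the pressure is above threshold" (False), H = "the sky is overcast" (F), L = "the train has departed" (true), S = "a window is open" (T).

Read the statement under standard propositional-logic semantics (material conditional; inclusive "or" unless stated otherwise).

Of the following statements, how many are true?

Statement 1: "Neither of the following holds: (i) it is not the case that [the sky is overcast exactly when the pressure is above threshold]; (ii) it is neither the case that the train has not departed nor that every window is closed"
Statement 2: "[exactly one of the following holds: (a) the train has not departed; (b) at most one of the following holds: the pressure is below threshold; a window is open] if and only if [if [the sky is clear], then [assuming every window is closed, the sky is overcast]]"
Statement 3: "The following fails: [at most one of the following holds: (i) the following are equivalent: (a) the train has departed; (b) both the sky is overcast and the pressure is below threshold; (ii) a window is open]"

Statement 1: In symbols: ¬(H ↔ V) ↓ (¬L ↓ ¬S)

H ↔ V = F ↔ F = T
¬(H ↔ V) = ¬T = F
¬L = ¬T = F
¬S = ¬T = F
¬L ↓ ¬S = F ↓ F = T
¬(H ↔ V) ↓ (¬L ↓ ¬S) = F ↓ T = F
Thus Statement 1 is false.

Statement 2: This is (¬L ⊕ (¬V ↑ S)) ↔ (¬H → (¬S → H)).

¬L = ¬T = F
¬V = ¬F = T
¬V ↑ S = T ↑ T = F
¬L ⊕ (¬V ↑ S) = F ⊕ F = F
¬H = ¬F = T
¬S = ¬T = F
¬S → H = F → F = T
¬H → (¬S → H) = T → T = T
(¬L ⊕ (¬V ↑ S)) ↔ (¬H → (¬S → H)) = F ↔ T = F
Thus Statement 2 is false.

Statement 3: Parsed as ¬((L ↔ (H ∧ ¬V)) ↑ S)

¬V = ¬F = T
H ∧ ¬V = F ∧ T = F
L ↔ (H ∧ ¬V) = T ↔ F = F
(L ↔ (H ∧ ¬V)) ↑ S = F ↑ T = T
¬((L ↔ (H ∧ ¬V)) ↑ S) = ¬T = F
Hence Statement 3 is false.

0 of the 3 statements are true (none).

0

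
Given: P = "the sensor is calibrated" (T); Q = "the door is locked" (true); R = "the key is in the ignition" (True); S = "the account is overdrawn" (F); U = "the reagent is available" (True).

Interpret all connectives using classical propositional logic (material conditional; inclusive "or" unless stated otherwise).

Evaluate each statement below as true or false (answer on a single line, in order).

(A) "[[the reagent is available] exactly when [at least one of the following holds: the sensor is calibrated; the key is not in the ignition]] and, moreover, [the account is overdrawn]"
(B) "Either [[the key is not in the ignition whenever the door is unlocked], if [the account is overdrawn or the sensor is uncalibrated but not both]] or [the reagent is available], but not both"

(A): This is (U ↔ (P ∨ ¬R)) ∧ S.

¬R = ¬T = F
P ∨ ¬R = T ∨ F = T
U ↔ (P ∨ ¬R) = T ↔ T = T
(U ↔ (P ∨ ¬R)) ∧ S = T ∧ F = F
Thus (A) is false.

(B): This is ((S ⊕ ¬P) → (¬Q → ¬R)) ⊕ U.

¬P = ¬T = F
S ⊕ ¬P = F ⊕ F = F
¬Q = ¬T = F
¬R = ¬T = F
¬Q → ¬R = F → F = T
(S ⊕ ¬P) → (¬Q → ¬R) = F → T = T
((S ⊕ ¬P) → (¬Q → ¬R)) ⊕ U = T ⊕ T = F
Thus (B) is false.

(A) F; (B) F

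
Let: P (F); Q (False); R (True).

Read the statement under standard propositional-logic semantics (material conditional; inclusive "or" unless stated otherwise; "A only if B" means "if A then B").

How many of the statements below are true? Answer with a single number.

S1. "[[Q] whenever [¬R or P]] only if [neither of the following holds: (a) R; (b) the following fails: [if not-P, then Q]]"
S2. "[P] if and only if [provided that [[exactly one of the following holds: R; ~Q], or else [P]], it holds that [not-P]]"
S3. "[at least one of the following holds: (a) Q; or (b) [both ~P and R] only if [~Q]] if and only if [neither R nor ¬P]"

S1: Formalization: ((not R or P) -> Q) -> (R nor not (not P -> Q))

not R = not True = False
not R or P = False or False = False
(not R or P) -> Q = False -> False = True
not P = not False = True
not P -> Q = True -> False = False
not (not P -> Q) = not False = True
R nor not (not P -> Q) = True nor True = False
((not R or P) -> Q) -> (R nor not (not P -> Q)) = True -> False = False
Hence S1 is false.

S2: Formalization: P iff (((R xor not Q) or P) -> not P)

not Q = not False = True
R xor not Q = True xor True = False
(R xor not Q) or P = False or False = False
not P = not False = True
((R xor not Q) or P) -> not P = False -> True = True
P iff (((R xor not Q) or P) -> not P) = False iff True = False
So S2 is false.

S3: Formalization: (Q or ((not P and R) -> not Q)) iff (R nor not P)

not P = not False = True
not P and R = True and True = True
not Q = not False = True
(not P and R) -> not Q = True -> True = True
Q or ((not P and R) -> not Q) = False or True = True
not P = not False = True
R nor not P = True nor True = False
(Q or ((not P and R) -> not Q)) iff (R nor not P) = True iff False = False
Thus S3 is false.

0 of the 3 statements are true (none).

0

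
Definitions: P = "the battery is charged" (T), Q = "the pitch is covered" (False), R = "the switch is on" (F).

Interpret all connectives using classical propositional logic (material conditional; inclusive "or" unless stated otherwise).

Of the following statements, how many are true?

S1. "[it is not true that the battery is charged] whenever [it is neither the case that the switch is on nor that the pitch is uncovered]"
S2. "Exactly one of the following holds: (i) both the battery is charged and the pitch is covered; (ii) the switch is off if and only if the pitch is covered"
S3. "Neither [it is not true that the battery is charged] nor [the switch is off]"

1

S1: In symbols: (R ↓ ¬Q) → ¬P

¬Q = ¬F = T
R ↓ ¬Q = F ↓ T = F
¬P = ¬T = F
(R ↓ ¬Q) → ¬P = F → F = T
So S1 is true.

S2: In symbols: (P ∧ Q) ⊕ (¬R ↔ Q)

P ∧ Q = T ∧ F = F
¬R = ¬F = T
¬R ↔ Q = T ↔ F = F
(P ∧ Q) ⊕ (¬R ↔ Q) = F ⊕ F = F
So S2 is false.

S3: In symbols: ¬P ↓ ¬R

¬P = ¬T = F
¬R = ¬F = T
¬P ↓ ¬R = F ↓ T = F
So S3 is false.

Count: 1.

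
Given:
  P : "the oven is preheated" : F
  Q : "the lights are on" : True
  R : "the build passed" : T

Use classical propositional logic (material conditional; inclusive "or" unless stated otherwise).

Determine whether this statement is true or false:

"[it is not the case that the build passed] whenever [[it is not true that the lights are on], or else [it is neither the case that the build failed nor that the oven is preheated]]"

This is (not Q or (not R nor P)) -> not R.

not Q = not True = False
not R = not True = False
not R nor P = False nor False = True
not Q or (not R nor P) = False or True = True
not R = not True = False
(not Q or (not R nor P)) -> not R = True -> False = False

False.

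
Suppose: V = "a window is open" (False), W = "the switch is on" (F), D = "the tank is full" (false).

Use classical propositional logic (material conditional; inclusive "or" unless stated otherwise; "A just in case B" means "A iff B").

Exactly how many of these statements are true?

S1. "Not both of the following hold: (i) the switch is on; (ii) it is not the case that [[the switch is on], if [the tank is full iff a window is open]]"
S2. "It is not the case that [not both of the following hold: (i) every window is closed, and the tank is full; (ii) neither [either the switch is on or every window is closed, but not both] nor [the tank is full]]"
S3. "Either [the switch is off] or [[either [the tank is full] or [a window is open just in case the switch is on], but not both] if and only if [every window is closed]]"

2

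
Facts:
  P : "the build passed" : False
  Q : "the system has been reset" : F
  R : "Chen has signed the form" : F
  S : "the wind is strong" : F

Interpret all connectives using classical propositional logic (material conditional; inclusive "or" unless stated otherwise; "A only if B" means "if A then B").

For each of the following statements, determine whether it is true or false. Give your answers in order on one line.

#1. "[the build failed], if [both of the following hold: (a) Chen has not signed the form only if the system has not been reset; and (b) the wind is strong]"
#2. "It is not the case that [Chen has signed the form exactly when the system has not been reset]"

#1 T, #2 T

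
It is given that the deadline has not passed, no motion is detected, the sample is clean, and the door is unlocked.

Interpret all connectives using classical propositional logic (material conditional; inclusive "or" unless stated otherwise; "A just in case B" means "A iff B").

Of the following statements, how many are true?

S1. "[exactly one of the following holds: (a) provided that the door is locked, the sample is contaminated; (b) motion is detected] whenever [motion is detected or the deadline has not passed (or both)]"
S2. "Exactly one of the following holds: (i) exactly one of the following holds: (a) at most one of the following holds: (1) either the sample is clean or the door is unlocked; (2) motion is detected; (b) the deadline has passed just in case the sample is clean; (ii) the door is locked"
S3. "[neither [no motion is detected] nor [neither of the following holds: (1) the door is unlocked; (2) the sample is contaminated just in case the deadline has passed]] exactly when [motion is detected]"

Let V = "motion is detected" (F), G = "the deadline has passed" (F), K = "the door is locked" (F), U = "the sample is contaminated" (F).

S1: In symbols: (V | ~G) -> ((K -> U) xor V)

~G = ~F = T
V | ~G = F | T = T
K -> U = F -> F = T
(K -> U) xor V = T xor F = T
(V | ~G) -> ((K -> U) xor V) = T -> T = T
Hence S1 is true.

S2: In symbols: (((~U | ~K) nand V) xor (G <-> ~U)) xor K

~U = ~F = T
~K = ~F = T
~U | ~K = T | T = T
(~U | ~K) nand V = T nand F = T
~U = ~F = T
G <-> ~U = F <-> T = F
((~U | ~K) nand V) xor (G <-> ~U) = T xor F = T
(((~U | ~K) nand V) xor (G <-> ~U)) xor K = T xor F = T
Hence S2 is true.

S3: In symbols: (~V nor (~K nor (U <-> G))) <-> V

~V = ~F = T
~K = ~F = T
U <-> G = F <-> F = T
~K nor (U <-> G) = T nor T = F
~V nor (~K nor (U <-> G)) = T nor F = F
(~V nor (~K nor (U <-> G))) <-> V = F <-> F = T
So S3 is true.

Count: 3.

3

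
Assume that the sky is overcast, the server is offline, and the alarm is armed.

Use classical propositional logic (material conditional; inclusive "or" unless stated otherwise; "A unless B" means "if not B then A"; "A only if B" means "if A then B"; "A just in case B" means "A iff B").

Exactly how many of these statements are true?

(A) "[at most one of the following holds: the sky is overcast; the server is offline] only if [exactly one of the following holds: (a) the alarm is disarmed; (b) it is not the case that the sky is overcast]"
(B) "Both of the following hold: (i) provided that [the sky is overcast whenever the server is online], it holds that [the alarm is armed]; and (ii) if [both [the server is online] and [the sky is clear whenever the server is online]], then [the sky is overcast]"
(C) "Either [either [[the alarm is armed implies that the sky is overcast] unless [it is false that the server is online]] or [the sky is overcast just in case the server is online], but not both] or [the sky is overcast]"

3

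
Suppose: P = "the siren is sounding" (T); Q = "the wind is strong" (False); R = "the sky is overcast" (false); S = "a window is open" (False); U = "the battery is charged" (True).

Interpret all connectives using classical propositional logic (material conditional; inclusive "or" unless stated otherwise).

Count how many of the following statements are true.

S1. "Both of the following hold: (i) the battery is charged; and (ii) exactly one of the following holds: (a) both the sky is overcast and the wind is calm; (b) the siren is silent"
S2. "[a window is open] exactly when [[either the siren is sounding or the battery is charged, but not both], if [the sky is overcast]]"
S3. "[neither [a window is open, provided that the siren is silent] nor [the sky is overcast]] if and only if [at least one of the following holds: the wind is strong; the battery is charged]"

0

S1: Formalization: U ∧ ((R ∧ ¬Q) ⊕ ¬P)

¬Q = ¬F = T
R ∧ ¬Q = F ∧ T = F
¬P = ¬T = F
(R ∧ ¬Q) ⊕ ¬P = F ⊕ F = F
U ∧ ((R ∧ ¬Q) ⊕ ¬P) = T ∧ F = F
So S1 is false.

S2: In symbols: S ↔ (R → (P ⊕ U))

P ⊕ U = T ⊕ T = F
R → (P ⊕ U) = F → F = T
S ↔ (R → (P ⊕ U)) = F ↔ T = F
Hence S2 is false.

S3: In symbols: ((¬P → S) ↓ R) ↔ (Q ∨ U)

¬P = ¬T = F
¬P → S = F → F = T
(¬P → S) ↓ R = T ↓ F = F
Q ∨ U = F ∨ T = T
((¬P → S) ↓ R) ↔ (Q ∨ U) = F ↔ T = F
So S3 is false.

0 of the 3 statements are true (none).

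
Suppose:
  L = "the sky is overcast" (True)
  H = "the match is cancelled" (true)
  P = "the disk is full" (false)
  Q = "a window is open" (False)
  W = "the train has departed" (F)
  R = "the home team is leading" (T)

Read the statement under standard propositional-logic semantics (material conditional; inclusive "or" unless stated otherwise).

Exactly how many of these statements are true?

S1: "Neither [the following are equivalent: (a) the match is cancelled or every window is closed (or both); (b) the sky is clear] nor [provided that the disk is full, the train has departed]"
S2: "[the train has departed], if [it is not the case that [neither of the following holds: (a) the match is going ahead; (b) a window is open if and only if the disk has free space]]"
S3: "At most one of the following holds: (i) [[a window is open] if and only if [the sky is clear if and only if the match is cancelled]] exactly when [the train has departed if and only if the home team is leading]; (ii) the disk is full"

2

S1: This is ((H ∨ ¬Q) ↔ ¬L) ↓ (P → W).

¬Q = ¬F = T
H ∨ ¬Q = T ∨ T = T
¬L = ¬T = F
(H ∨ ¬Q) ↔ ¬L = T ↔ F = F
P → W = F → F = T
((H ∨ ¬Q) ↔ ¬L) ↓ (P → W) = F ↓ T = F
Thus S1 is false.

S2: Formalization: ¬(¬H ↓ (Q ↔ ¬P)) → W

¬H = ¬T = F
¬P = ¬F = T
Q ↔ ¬P = F ↔ T = F
¬H ↓ (Q ↔ ¬P) = F ↓ F = T
¬(¬H ↓ (Q ↔ ¬P)) = ¬T = F
¬(¬H ↓ (Q ↔ ¬P)) → W = F → F = T
Thus S2 is true.

S3: In symbols: ((Q ↔ (¬L ↔ H)) ↔ (W ↔ R)) ↑ P

¬L = ¬T = F
¬L ↔ H = F ↔ T = F
Q ↔ (¬L ↔ H) = F ↔ F = T
W ↔ R = F ↔ T = F
(Q ↔ (¬L ↔ H)) ↔ (W ↔ R) = T ↔ F = F
((Q ↔ (¬L ↔ H)) ↔ (W ↔ R)) ↑ P = F ↑ F = T
Hence S3 is true.

True statements: 2.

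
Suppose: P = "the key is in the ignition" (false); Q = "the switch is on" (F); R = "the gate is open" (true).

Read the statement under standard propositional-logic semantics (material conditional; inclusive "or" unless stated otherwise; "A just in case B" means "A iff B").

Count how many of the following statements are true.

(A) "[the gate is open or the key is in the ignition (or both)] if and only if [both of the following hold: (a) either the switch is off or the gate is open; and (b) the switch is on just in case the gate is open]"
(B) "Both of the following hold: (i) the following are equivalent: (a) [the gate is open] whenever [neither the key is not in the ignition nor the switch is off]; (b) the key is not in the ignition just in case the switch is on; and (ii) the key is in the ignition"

0

(A): This is (R or P) iff ((not Q or R) and (Q iff R)).

R or P = True or False = True
not Q = not False = True
not Q or R = True or True = True
Q iff R = False iff True = False
(not Q or R) and (Q iff R) = True and False = False
(R or P) iff ((not Q or R) and (Q iff R)) = True iff False = False
So (A) is false.

(B): Formalization: (((not P nor not Q) -> R) iff (not P iff Q)) and P

not P = not False = True
not Q = not False = True
not P nor not Q = True nor True = False
(not P nor not Q) -> R = False -> True = True
not P = not False = True
not P iff Q = True iff False = False
((not P nor not Q) -> R) iff (not P iff Q) = True iff False = False
(((not P nor not Q) -> R) iff (not P iff Q)) and P = False and False = False
So (B) is false.

True statements: 0 (none).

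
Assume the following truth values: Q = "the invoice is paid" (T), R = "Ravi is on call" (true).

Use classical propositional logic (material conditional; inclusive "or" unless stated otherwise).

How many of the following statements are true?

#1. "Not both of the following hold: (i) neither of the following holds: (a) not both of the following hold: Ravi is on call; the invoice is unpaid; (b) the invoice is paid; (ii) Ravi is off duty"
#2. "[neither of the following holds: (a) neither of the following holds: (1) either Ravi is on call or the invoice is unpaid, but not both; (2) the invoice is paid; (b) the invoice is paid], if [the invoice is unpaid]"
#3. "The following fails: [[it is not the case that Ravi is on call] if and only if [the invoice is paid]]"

3

#1: Parsed as ((R nand ~Q) nor Q) nand ~R

~Q = ~T = F
R nand ~Q = T nand F = T
(R nand ~Q) nor Q = T nor T = F
~R = ~T = F
((R nand ~Q) nor Q) nand ~R = F nand F = T
Thus #1 is true.

#2: Parsed as ~Q -> (((R xor ~Q) nor Q) nor Q)

~Q = ~T = F
~Q = ~T = F
R xor ~Q = T xor F = T
(R xor ~Q) nor Q = T nor T = F
((R xor ~Q) nor Q) nor Q = F nor T = F
~Q -> (((R xor ~Q) nor Q) nor Q) = F -> F = T
Hence #2 is true.

#3: Formalization: ~(~R <-> Q)

~R = ~T = F
~R <-> Q = F <-> T = F
~(~R <-> Q) = ~F = T
So #3 is true.

3 of the 3 statements are true.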